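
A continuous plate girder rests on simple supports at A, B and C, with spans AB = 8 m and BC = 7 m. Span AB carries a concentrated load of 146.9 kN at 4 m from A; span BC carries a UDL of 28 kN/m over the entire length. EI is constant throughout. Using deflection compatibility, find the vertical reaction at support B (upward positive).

Insert a hinge at B; M_B is the redundant, and each span becomes simply supported.
End slopes at the hinge B, treating each span as simply supported:
  span AB: point load 146.9 at a = 4: Pab(L + a)/(6LEI) = 587.6/EI
  span BC: UDL 28: wL³/(24EI) = 400.2/EI
  relative rotation θ_0 = (587.6 + 400.2)/EI = 987.8/EI
A unit hogging moment at B produces rotation L₁/(3EI) + L₂/(3EI) = 5/EI.
Compatibility: M_B·(L₁+L₂)/(3EI) = θ_0, giving M_B = 197.6 kN·m (hogging).
Span AB, ΣM about A with M_B applied at B: R_B^{AB}·8 = 587.6 + 197.6, so R_B^{AB} = 98.14 kN and R_A = 146.9 − 98.14 = 48.76 kN.
Span BC, ΣM about C: R_B^{BC}·7 = 686 + 197.6, so R_B^{BC} = 126.2 kN and R_C = 196 − 126.2 = 69.78 kN.
R_B = 98.14 + 126.2 = 224.4 kN.

R_B = 224.4 kN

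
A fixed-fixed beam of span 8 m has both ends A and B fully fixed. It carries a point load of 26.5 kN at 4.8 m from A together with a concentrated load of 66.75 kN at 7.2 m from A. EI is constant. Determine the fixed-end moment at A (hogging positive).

M_A = 25.16 kN·m

Take the two fixed-end moments M_A, M_B as redundants; the released structure is the simple span AB.
End rotations of the released simple span under the applied load (×1/EI):
  at A: point load 26.5 at a = 4.8: Pab(L + b)/(6LEI) = 94.98/EI
  at B: point load 26.5 at a = 4.8: Pab(L + a)/(6LEI) = 108.5/EI
  at A: point load 66.75 at a = 7.2: Pab(L + b)/(6LEI) = 70.49/EI
  at B: point load 66.75 at a = 7.2: Pab(L + a)/(6LEI) = 121.8/EI
  θ_A0 = 165.5/EI,  θ_B0 = 230.3/EI
Flexibility coefficients: a unit moment at one end gives L/(3EI) there and L/(6EI) at the far end, so f₁₁ = f₂₂ = 2.667/EI and f₁₂ = f₂₁ = 1.333/EI.
Compatibility — zero rotation at each built-in end:
  2.667 M_A + 1.333 M_B = 165.5
  1.333 M_A + 2.667 M_B = 230.3
Solving the pair gives M_A = 25.16 kN·m and M_B = 73.78 kN·m (hogging).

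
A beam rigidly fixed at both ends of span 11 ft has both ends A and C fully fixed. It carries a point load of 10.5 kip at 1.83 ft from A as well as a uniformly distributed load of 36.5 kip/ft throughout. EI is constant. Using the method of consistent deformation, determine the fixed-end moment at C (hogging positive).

M_C = 370.7 kip·ft

Take the two fixed-end moments M_A, M_C as redundants; the released structure is the simple span AC.
Simple-span end rotations at A and C under the given loads:
  at A: point load 10.5 at a = 1.83: Pab(L + b)/(6LEI) = 53.85/EI
  at C: point load 10.5 at a = 1.83: Pab(L + a)/(6LEI) = 34.25/EI
  at A: UDL 36.5: wL³/(24EI) = 2024/EI
  at C: UDL 36.5: wL³/(24EI) = 2024/EI
  θ_A0 = 2078/EI,  θ_C0 = 2058/EI
Flexibility coefficients: a unit moment at one end gives L/(3EI) there and L/(6EI) at the far end, so f₁₁ = f₂₂ = 3.667/EI and f₁₂ = f₂₁ = 1.833/EI.
Compatibility — zero rotation at each built-in end:
  3.667 M_A + 1.833 M_C = 2078
  1.833 M_A + 3.667 M_C = 2058
Solving the pair gives M_A = 381.4 kip·ft and M_C = 370.7 kip·ft (hogging).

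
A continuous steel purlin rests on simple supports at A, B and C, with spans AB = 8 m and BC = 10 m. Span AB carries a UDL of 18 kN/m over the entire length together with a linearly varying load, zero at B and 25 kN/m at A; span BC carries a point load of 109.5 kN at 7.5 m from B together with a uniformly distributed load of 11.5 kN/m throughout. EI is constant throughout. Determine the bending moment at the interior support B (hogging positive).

M_B = 256.6 kN·m

Release continuity at B by inserting a hinge; the redundant is the internal moment M_B. The primary structure is two simply-supported spans AB and BC.
Rotations at B on the released spans (each span's end-slope, ×1/EI):
  span AB: UDL 18: wL³/(24EI) = 384/EI
  span AB: triangular load, peak 25: 7w₀L³/(360EI) = 248.9/EI
  span BC: point load 109.5 at a = 7.5: Pab(L + b)/(6LEI) = 427.7/EI
  span BC: UDL 11.5: wL³/(24EI) = 479.2/EI
  relative rotation θ_0 = (632.9 + 906.9)/EI = 1540/EI
A unit hogging moment at B produces rotation L₁/(3EI) + L₂/(3EI) = 6/EI.
Compatibility: M_B·(L₁+L₂)/(3EI) = θ_0, giving M_B = 256.6 kN·m (hogging).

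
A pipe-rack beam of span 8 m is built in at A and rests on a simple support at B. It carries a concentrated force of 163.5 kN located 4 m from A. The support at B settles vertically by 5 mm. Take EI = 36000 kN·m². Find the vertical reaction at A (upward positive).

Choose R_B as the redundant. The primary structure is the cantilever fixed at A.
Free-end deflection of the primary structure under the applied loading (downward +):
  point load 163.5 at a = 4: Pa²(3L − a)/(6EI) = 8720/EI
Tip deflection under a unit load at B: L³/(3EI) = 170.7/EI.
With EI = 36000 kN·m²: δ_0 = 0.24222 m and δ_{BB} = 0.004741 m/kN.
Compatibility — the beam at B must follow the support down by 0.005 m: δ_0 − R_B·δ_{BB} = 0.005, so R_B = (0.24222 − 0.005)/0.004741 = 50.04 kN.
Vertical equilibrium: R_A = ΣP − R_B = 163.5 − 50.04 = 113.5 kN.

R_A = 113.5 kN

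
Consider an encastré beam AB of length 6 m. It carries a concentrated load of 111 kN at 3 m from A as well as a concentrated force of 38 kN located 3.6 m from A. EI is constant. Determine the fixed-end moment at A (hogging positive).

Release both end moments; the primary structure is a simply-supported span AB with redundants M_A and M_B.
Simple-span end rotations at A and B under the given loads:
  at A: point load 111 at a = 3: Pab(L + b)/(6LEI) = 249.8/EI
  at B: point load 111 at a = 3: Pab(L + a)/(6LEI) = 249.8/EI
  at A: point load 38 at a = 3.6: Pab(L + b)/(6LEI) = 76.61/EI
  at B: point load 38 at a = 3.6: Pab(L + a)/(6LEI) = 87.55/EI
  θ_A0 = 326.4/EI,  θ_B0 = 337.3/EI
Flexibility coefficients: a unit moment at one end gives L/(3EI) there and L/(6EI) at the far end, so f₁₁ = f₂₂ = 2/EI and f₁₂ = f₂₁ = 1/EI.
Compatibility — zero rotation at each built-in end:
  2 M_A + 1 M_B = 326.4
  1 M_A + 2 M_B = 337.3
Solving the pair gives M_A = 105.1 kN·m and M_B = 116.1 kN·m (hogging).

M_A = 105.1 kN·m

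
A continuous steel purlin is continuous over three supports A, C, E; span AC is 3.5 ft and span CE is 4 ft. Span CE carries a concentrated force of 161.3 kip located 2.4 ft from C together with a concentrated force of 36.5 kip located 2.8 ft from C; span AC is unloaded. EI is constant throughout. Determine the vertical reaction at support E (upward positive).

Take M_C as the redundant. Released structure: two simple spans AC and CE with a hinge at C.
End slopes at the hinge C, treating each span as simply supported:
  span CE: point load 161.3 at a = 2.4: Pab(L + b)/(6LEI) = 144.5/EI
  span CE: point load 36.5 at a = 2.8: Pab(L + b)/(6LEI) = 26.57/EI
  relative rotation θ_0 = (0 + 171.1)/EI = 171.1/EI
A unit hogging moment at C produces rotation L₁/(3EI) + L₂/(3EI) = 2.5/EI.
Compatibility: M_C·(L₁+L₂)/(3EI) = θ_0, giving M_C = 68.44 kip·ft (hogging).
Span CE, ΣM about E: R_C^{CE}·4 = 301.9 + 68.44, so R_C^{CE} = 92.58 kip and R_E = 197.8 − 92.58 = 105.2 kip.

R_E = 105.2 kip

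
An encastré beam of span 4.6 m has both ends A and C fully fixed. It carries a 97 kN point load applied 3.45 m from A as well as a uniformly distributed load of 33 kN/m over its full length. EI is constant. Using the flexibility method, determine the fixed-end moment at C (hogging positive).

Take the two fixed-end moments M_A, M_C as redundants; the released structure is the simple span AC.
End rotations of the released simple span under the applied load (×1/EI):
  at A: point load 97 at a = 3.45: Pab(L + b)/(6LEI) = 80.18/EI
  at C: point load 97 at a = 3.45: Pab(L + a)/(6LEI) = 112.2/EI
  at A: UDL 33: wL³/(24EI) = 133.8/EI
  at C: UDL 33: wL³/(24EI) = 133.8/EI
  θ_A0 = 214/EI,  θ_C0 = 246.1/EI
Flexibility coefficients: a unit moment at one end gives L/(3EI) there and L/(6EI) at the far end, so f₁₁ = f₂₂ = 1.533/EI and f₁₂ = f₂₁ = 0.7667/EI.
Compatibility — zero rotation at each built-in end:
  1.533 M_A + 0.7667 M_C = 214
  0.7667 M_A + 1.533 M_C = 246.1
Solving the pair gives M_A = 79.11 kN·m and M_C = 120.9 kN·m (hogging).

M_C = 120.9 kN·m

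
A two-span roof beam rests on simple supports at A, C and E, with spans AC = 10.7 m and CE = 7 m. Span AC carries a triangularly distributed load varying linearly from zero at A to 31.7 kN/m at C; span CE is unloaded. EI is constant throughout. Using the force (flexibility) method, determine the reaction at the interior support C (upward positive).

Release continuity at C by inserting a hinge; the redundant is the internal moment M_C. The primary structure is two simply-supported spans AC and CE.
Discontinuity in slope at C on the released structure — sum the simple-span end rotations:
  span AC: triangular load, peak 31.7: w₀L³/(45EI) = 863/EI
  relative rotation θ_0 = (863 + 0)/EI = 863/EI
A unit hogging moment at C produces rotation L₁/(3EI) + L₂/(3EI) = 5.9/EI.
Compatibility: M_C·(L₁+L₂)/(3EI) = θ_0, giving M_C = 146.3 kN·m (hogging).
Span AC, ΣM about A with M_C applied at C: R_C^{AC}·10.7 = 1210 + 146.3, so R_C^{AC} = 126.7 kN and R_A = 169.6 − 126.7 = 42.86 kN.
Span CE, ΣM about E: R_C^{CE}·7 = 0 + 146.3, so R_C^{CE} = 20.9 kN and R_E = 0 − 20.9 = -20.9 kN.
R_C = 126.7 + 20.9 = 147.6 kN.

R_C = 147.6 kN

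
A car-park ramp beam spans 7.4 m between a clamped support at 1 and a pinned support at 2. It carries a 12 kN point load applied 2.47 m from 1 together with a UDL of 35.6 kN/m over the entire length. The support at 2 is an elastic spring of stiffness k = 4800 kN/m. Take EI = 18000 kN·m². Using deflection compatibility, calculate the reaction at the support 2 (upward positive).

Choose R_2 as the redundant. The primary structure is the cantilever fixed at 1.
Free-end deflection of the primary structure under the applied loading (downward +):
  point load 12 at a = 2.47: Pa²(3L − a)/(6EI) = 240.7/EI
  UDL 35.6: wL⁴/(8EI) = 13344/EI
  δ_0 = 13585/EI
Tip deflection under a unit load at 2: L³/(3EI) = 135.1/EI.
With EI = 18000 kN·m²: δ_0 = 0.75471 m and δ_{22} = 0.007504 m/kN.
Compatibility — the spring shortens by R_2/k under the reaction it provides: δ_0 − R_2·δ_{22} = R_2/k. With 1/k = 0.000208 m/kN, R_2 = δ_0 / (δ_{22} + 1/k) = 0.75471 / (0.007504 + 0.000208) = 97.86 kN.

R_2 = 97.86 kN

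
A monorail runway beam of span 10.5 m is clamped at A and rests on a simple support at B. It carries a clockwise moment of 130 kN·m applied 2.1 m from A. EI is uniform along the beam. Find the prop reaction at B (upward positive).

R_B = 6.686 kN

Release the roller at B. Primary structure: cantilever fixed at A.
Primary-structure tip deflection at B by superposition:
  clockwise couple 130 at a = 2.1: M₀a(2L − a)/(2EI) = 2580/EI
Flexibility coefficient — unit upward force at B: δ_{BB} = L³/(3EI) = 385.9/EI.
The prop prevents deflection at B: R_B = δ_0/δ_{BB} = 2580/385.9 = 6.686 kN.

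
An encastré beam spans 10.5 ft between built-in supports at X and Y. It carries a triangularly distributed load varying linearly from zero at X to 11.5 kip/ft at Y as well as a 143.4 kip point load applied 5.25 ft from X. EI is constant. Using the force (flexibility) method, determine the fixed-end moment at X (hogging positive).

Take the two fixed-end moments M_X, M_Y as redundants; the released structure is the simple span XY.
End rotations of the released simple span under the applied load (×1/EI):
  at X: triangular load, peak 11.5: 7w₀L³/(360EI) = 258.9/EI
  at Y: triangular load, peak 11.5: w₀L³/(45EI) = 295.8/EI
  at X: point load 143.4 at a = 5.25: Pab(L + b)/(6LEI) = 988.1/EI
  at Y: point load 143.4 at a = 5.25: Pab(L + a)/(6LEI) = 988.1/EI
  θ_X0 = 1247/EI,  θ_Y0 = 1284/EI
Flexibility coefficients: a unit moment at one end gives L/(3EI) there and L/(6EI) at the far end, so f₁₁ = f₂₂ = 3.5/EI and f₁₂ = f₂₁ = 1.75/EI.
Compatibility — zero rotation at each built-in end:
  3.5 M_X + 1.75 M_Y = 1247
  1.75 M_X + 3.5 M_Y = 1284
Solving the pair gives M_X = 230.5 kip·ft and M_Y = 251.6 kip·ft (hogging).

M_X = 230.5 kip·ft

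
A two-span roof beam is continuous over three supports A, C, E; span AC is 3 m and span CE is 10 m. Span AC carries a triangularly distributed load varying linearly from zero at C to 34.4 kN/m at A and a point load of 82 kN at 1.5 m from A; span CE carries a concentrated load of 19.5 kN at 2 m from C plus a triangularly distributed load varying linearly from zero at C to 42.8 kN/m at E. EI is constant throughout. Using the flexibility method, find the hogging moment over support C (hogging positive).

Insert a hinge at C; M_C is the redundant, and each span becomes simply supported.
Rotations at C on the released spans (each span's end-slope, ×1/EI):
  span AC: triangular load, peak 34.4: 7w₀L³/(360EI) = 18.06/EI
  span AC: point load 82 at a = 1.5: Pab(L + a)/(6LEI) = 46.12/EI
  span CE: point load 19.5 at a = 2: Pab(L + b)/(6LEI) = 93.6/EI
  span CE: triangular load, peak 42.8: 7w₀L³/(360EI) = 832.2/EI
  relative rotation θ_0 = (64.19 + 925.8)/EI = 990/EI
A unit hogging moment at C produces rotation L₁/(3EI) + L₂/(3EI) = 4.333/EI.
Slope continuity at C: θ_0 = M_C·4.333/EI, so M_C = 990/4.333 = 228.5 kN·m (hogging).

M_C = 228.5 kN·m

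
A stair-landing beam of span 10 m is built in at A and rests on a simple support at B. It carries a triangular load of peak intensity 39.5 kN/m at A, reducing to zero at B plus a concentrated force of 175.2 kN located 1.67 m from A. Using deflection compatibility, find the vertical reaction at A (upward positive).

Take the reaction at B as the redundant and release it; the primary structure is a cantilever fixed at A.
Downward deflection at the released point B due to the loads:
  triangular load, peak 39.5 at the fixed end: w₀L⁴/(30EI) = 13167/EI
  point load 175.2 at a = 1.67: Pa²(3L − a)/(6EI) = 2307/EI
  δ_0 = 15474/EI
Tip deflection under a unit load at B: L³/(3EI) = 333.3/EI.
Compatibility at B: δ_0 − R_B·δ_{BB} = 0, so R_B = 15474/333.3 = 46.42 kN.
Vertical equilibrium: R_A = ΣP − R_B = 372.7 − 46.42 = 326.3 kN.

R_A = 326.3 kN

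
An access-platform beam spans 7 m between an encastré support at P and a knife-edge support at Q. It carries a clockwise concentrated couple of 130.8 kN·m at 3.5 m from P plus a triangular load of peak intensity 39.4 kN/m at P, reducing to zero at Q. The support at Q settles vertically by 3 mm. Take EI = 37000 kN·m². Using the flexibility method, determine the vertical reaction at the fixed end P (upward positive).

R_P = 90.27 kN

Release the roller at Q. Primary structure: cantilever fixed at P.
Deflection at Q on the released cantilever, summing each load's contribution:
  clockwise couple 130.8 at a = 3.5: M₀a(2L − a)/(2EI) = 2403/EI
  triangular load, peak 39.4 at the fixed end: w₀L⁴/(30EI) = 3153/EI
  δ_0 = 5557/EI
Flexibility coefficient — unit upward force at Q: δ_{QQ} = L³/(3EI) = 114.3/EI.
With EI = 37000 kN·m²: δ_0 = 0.15018 m and δ_{QQ} = 0.00309 m/kN.
Compatibility — the beam at Q must follow the support down by 0.003 m: δ_0 − R_Q·δ_{QQ} = 0.003, so R_Q = (0.15018 − 0.003)/0.00309 = 47.63 kN.
Vertical equilibrium: R_P = ΣP − R_Q = 137.9 − 47.63 = 90.27 kN.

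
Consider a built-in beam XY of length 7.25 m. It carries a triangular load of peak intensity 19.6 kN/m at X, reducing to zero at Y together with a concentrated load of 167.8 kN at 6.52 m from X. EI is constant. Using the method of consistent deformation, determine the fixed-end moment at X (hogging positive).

M_X = 62.6 kN·m

Release both end moments; the primary structure is a simply-supported span XY with redundants M_X and M_Y.
On the primary (simply-supported) span, the end slopes from the loading are:
  at X: triangular load, peak 19.6: w₀L³/(45EI) = 166/EI
  at Y: triangular load, peak 19.6: 7w₀L³/(360EI) = 145.2/EI
  at X: point load 167.8 at a = 6.52: Pab(L + b)/(6LEI) = 146.5/EI
  at Y: point load 167.8 at a = 6.52: Pab(L + a)/(6LEI) = 252.8/EI
  θ_X0 = 312.5/EI,  θ_Y0 = 398.1/EI
Flexibility coefficients: a unit moment at one end gives L/(3EI) there and L/(6EI) at the far end, so f₁₁ = f₂₂ = 2.417/EI and f₁₂ = f₂₁ = 1.208/EI.
Compatibility — zero rotation at each built-in end:
  2.417 M_X + 1.208 M_Y = 312.5
  1.208 M_X + 2.417 M_Y = 398.1
Solving the pair gives M_X = 62.6 kN·m and M_Y = 133.4 kN·m (hogging).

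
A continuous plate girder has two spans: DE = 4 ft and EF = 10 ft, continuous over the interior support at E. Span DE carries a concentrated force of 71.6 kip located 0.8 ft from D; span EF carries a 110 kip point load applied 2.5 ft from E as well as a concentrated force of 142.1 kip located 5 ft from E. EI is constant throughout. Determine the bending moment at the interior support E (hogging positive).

Insert a hinge at E; M_E is the redundant, and each span becomes simply supported.
Discontinuity in slope at E on the released structure — sum the simple-span end rotations:
  span DE: point load 71.6 at a = 0.8: Pab(L + a)/(6LEI) = 36.66/EI
  span EF: point load 110 at a = 2.5: Pab(L + b)/(6LEI) = 601.6/EI
  span EF: point load 142.1 at a = 5: Pab(L + b)/(6LEI) = 888.1/EI
  relative rotation θ_0 = (36.66 + 1490)/EI = 1526/EI
A unit hogging moment at E produces rotation L₁/(3EI) + L₂/(3EI) = 4.667/EI.
Compatibility: M_E·(L₁+L₂)/(3EI) = θ_0, giving M_E = 327.1 kip·ft (hogging).

M_E = 327.1 kip·ft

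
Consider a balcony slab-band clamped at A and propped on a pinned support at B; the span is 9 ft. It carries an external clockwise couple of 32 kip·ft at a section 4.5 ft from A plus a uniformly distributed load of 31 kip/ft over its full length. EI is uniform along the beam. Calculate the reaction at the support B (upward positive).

R_B = 108.6 kip

Take the reaction at B as the redundant and release it; the primary structure is a cantilever fixed at A.
Free-end deflection of the primary structure under the applied loading (downward +):
  clockwise couple 32 at a = 4.5: M₀a(2L − a)/(2EI) = 972/EI
  UDL 31: wL⁴/(8EI) = 25424/EI
  δ_0 = 26396/EI
Tip deflection under a unit load at B: L³/(3EI) = 243/EI.
The prop prevents deflection at B: R_B = δ_0/δ_{BB} = 26396/243 = 108.6 kip.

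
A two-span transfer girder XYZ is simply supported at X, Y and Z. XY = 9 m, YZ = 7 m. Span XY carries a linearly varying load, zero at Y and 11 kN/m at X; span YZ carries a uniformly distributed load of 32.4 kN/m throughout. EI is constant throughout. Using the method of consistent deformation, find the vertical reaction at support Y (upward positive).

Take M_Y as the redundant. Released structure: two simple spans XY and YZ with a hinge at Y.
End slopes at the hinge Y, treating each span as simply supported:
  span XY: triangular load, peak 11: 7w₀L³/(360EI) = 155.9/EI
  span YZ: UDL 32.4: wL³/(24EI) = 463.1/EI
  relative rotation θ_0 = (155.9 + 463.1)/EI = 619/EI
A unit hogging moment at Y produces rotation L₁/(3EI) + L₂/(3EI) = 5.333/EI.
Compatibility: M_Y·(L₁+L₂)/(3EI) = θ_0, giving M_Y = 116.1 kN·m (hogging).
Span XY, ΣM about X with M_Y applied at Y: R_Y^{XY}·9 = 148.5 + 116.1, so R_Y^{XY} = 29.4 kN and R_X = 49.5 − 29.4 = 20.1 kN.
Span YZ, ΣM about Z: R_Y^{YZ}·7 = 793.8 + 116.1, so R_Y^{YZ} = 130 kN and R_Z = 226.8 − 130 = 96.82 kN.
R_Y = 29.4 + 130 = 159.4 kN.

R_Y = 159.4 kN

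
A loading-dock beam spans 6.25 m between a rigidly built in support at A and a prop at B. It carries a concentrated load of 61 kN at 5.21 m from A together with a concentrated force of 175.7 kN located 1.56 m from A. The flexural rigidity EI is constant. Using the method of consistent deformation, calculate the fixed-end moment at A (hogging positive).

M_A = 210.9 kN·m

Remove the prop at B; the released (primary) structure is a cantilever built in at A.
Free-end deflection of the primary structure under the applied loading (downward +):
  point load 61 at a = 5.21: Pa²(3L − a)/(6EI) = 3737/EI
  point load 175.7 at a = 1.56: Pa²(3L − a)/(6EI) = 1225/EI
  δ_0 = 4962/EI
Flexibility coefficient — unit upward force at B: δ_{BB} = L³/(3EI) = 81.38/EI.
The prop prevents deflection at B: R_B = δ_0/δ_{BB} = 4962/81.38 = 60.97 kN.
Moment equilibrium about A: M_A = Σ(load moments about A) − R_B·L = 591.9 − 60.97×6.25 = 210.9 kN·m.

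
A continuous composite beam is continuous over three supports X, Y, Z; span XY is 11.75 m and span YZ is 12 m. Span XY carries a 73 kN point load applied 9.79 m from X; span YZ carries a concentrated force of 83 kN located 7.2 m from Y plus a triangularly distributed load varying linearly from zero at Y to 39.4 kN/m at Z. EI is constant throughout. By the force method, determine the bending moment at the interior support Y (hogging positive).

Take M_Y as the redundant. Released structure: two simple spans XY and YZ with a hinge at Y.
Rotations at Y on the released spans (each span's end-slope, ×1/EI):
  span XY: point load 73 at a = 9.79: Pab(L + a)/(6LEI) = 428/EI
  span YZ: point load 83 at a = 7.2: Pab(L + b)/(6LEI) = 669.3/EI
  span YZ: triangular load, peak 39.4: 7w₀L³/(360EI) = 1324/EI
  relative rotation θ_0 = (428 + 1993)/EI = 2421/EI
A unit hogging moment at Y produces rotation L₁/(3EI) + L₂/(3EI) = 7.917/EI.
Compatibility: M_Y·(L₁+L₂)/(3EI) = θ_0, giving M_Y = 305.8 kN·m (hogging).

M_Y = 305.8 kN·m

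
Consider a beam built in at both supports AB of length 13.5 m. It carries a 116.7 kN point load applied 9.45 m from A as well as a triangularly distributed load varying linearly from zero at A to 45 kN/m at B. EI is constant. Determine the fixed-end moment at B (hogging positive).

M_B = 641.7 kN·m

Release both end moments; the primary structure is a simply-supported span AB with redundants M_A and M_B.
On the primary (simply-supported) span, the end slopes from the loading are:
  at A: point load 116.7 at a = 9.45: Pab(L + b)/(6LEI) = 967.7/EI
  at B: point load 116.7 at a = 9.45: Pab(L + a)/(6LEI) = 1265/EI
  at A: triangular load, peak 45: 7w₀L³/(360EI) = 2153/EI
  at B: triangular load, peak 45: w₀L³/(45EI) = 2460/EI
  θ_A0 = 3121/EI,  θ_B0 = 3726/EI
Flexibility coefficients: a unit moment at one end gives L/(3EI) there and L/(6EI) at the far end, so f₁₁ = f₂₂ = 4.5/EI and f₁₂ = f₂₁ = 2.25/EI.
Compatibility — zero rotation at each built-in end:
  4.5 M_A + 2.25 M_B = 3121
  2.25 M_A + 4.5 M_B = 3726
Solving the pair gives M_A = 372.6 kN·m and M_B = 641.7 kN·m (hogging).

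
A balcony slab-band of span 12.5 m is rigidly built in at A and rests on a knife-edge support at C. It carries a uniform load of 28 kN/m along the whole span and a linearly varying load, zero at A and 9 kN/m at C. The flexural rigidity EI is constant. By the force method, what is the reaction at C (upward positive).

R_C = 162.2 kN

Remove the prop at C; the released (primary) structure is a cantilever built in at A.
Primary-structure tip deflection at C by superposition:
  UDL 28: wL⁴/(8EI) = 85449/EI
  triangular load, peak 9 at the free end: 11w₀L⁴/(120EI) = 20142/EI
  δ_0 = 105591/EI
Flexibility coefficient — unit upward force at C: δ_{CC} = L³/(3EI) = 651/EI.
Compatibility at C: δ_0 − R_C·δ_{CC} = 0, so R_C = 105591/651 = 162.2 kN.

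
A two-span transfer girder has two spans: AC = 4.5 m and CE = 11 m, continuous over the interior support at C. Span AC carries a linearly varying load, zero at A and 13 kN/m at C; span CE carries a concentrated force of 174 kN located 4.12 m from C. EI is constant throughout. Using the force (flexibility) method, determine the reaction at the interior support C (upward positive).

Insert a hinge at C; M_C is the redundant, and each span becomes simply supported.
Discontinuity in slope at C on the released structure — sum the simple-span end rotations:
  span AC: triangular load, peak 13: w₀L³/(45EI) = 26.32/EI
  span CE: point load 174 at a = 4.12: Pab(L + b)/(6LEI) = 1336/EI
  relative rotation θ_0 = (26.32 + 1336)/EI = 1362/EI
A unit hogging moment at C produces rotation L₁/(3EI) + L₂/(3EI) = 5.167/EI.
Compatibility: M_C·(L₁+L₂)/(3EI) = θ_0, giving M_C = 263.7 kN·m (hogging).
Span AC, ΣM about A with M_C applied at C: R_C^{AC}·4.5 = 87.75 + 263.7, so R_C^{AC} = 78.1 kN and R_A = 29.25 − 78.1 = -48.85 kN.
Span CE, ΣM about E: R_C^{CE}·11 = 1197 + 263.7, so R_C^{CE} = 132.8 kN and R_E = 174 − 132.8 = 41.2 kN.
R_C = 78.1 + 132.8 = 210.9 kN.

R_C = 210.9 kN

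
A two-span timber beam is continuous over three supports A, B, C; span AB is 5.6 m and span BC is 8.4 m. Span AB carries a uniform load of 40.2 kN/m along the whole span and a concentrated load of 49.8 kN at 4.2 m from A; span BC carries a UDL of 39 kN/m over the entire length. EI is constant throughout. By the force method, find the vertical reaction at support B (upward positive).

R_B = 399.3 kN

Insert a hinge at B; M_B is the redundant, and each span becomes simply supported.
Rotations at B on the released spans (each span's end-slope, ×1/EI):
  span AB: UDL 40.2: wL³/(24EI) = 294.2/EI
  span AB: point load 49.8 at a = 4.2: Pab(L + a)/(6LEI) = 85.41/EI
  span BC: UDL 39: wL³/(24EI) = 963.1/EI
  relative rotation θ_0 = (379.6 + 963.1)/EI = 1343/EI
A unit hogging moment at B produces rotation L₁/(3EI) + L₂/(3EI) = 4.667/EI.
Compatibility: M_B·(L₁+L₂)/(3EI) = θ_0, giving M_B = 287.7 kN·m (hogging).
Span AB, ΣM about A with M_B applied at B: R_B^{AB}·5.6 = 839.5 + 287.7, so R_B^{AB} = 201.3 kN and R_A = 274.9 − 201.3 = 73.63 kN.
Span BC, ΣM about C: R_B^{BC}·8.4 = 1376 + 287.7, so R_B^{BC} = 198.1 kN and R_C = 327.6 − 198.1 = 129.5 kN.
R_B = 201.3 + 198.1 = 399.3 kN.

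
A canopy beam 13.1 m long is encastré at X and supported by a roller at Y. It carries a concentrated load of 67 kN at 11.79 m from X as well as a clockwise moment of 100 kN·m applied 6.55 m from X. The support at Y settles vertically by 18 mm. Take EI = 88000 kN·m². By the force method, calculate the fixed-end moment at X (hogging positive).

M_X = 58.64 kN·m

Choose R_Y as the redundant. The primary structure is the cantilever fixed at X.
Deflection at Y on the released cantilever, summing each load's contribution:
  point load 67 at a = 11.79: Pa²(3L − a)/(6EI) = 42701/EI
  clockwise couple 100 at a = 6.55: M₀a(2L − a)/(2EI) = 6435/EI
  δ_0 = 49137/EI
Tip deflection under a unit load at Y: L³/(3EI) = 749.4/EI.
With EI = 88000 kN·m²: δ_0 = 0.55837 m and δ_{YY} = 0.008515 m/kN.
Compatibility — the beam at Y must follow the support down by 0.018 m: δ_0 − R_Y·δ_{YY} = 0.018, so R_Y = (0.55837 − 0.018)/0.008515 = 63.46 kN.
Moment equilibrium about X: M_X = Σ(load moments about X) − R_Y·L = 889.9 − 63.46×13.1 = 58.64 kN·m.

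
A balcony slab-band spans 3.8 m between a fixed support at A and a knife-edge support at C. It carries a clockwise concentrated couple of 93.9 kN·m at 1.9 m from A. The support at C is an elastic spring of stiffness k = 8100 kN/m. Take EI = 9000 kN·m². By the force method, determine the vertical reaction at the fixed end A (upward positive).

R_A = -26.21 kN

Take the reaction at C as the redundant and release it; the primary structure is a cantilever fixed at A.
Primary-structure tip deflection at C by superposition:
  clockwise couple 93.9 at a = 1.9: M₀a(2L − a)/(2EI) = 508.5/EI
Tip deflection under a unit load at C: L³/(3EI) = 18.29/EI.
With EI = 9000 kN·m²: δ_0 = 0.056496 m and δ_{CC} = 0.002032 m/kN.
Compatibility — the spring shortens by R_C/k under the reaction it provides: δ_0 − R_C·δ_{CC} = R_C/k. With 1/k = 0.000123 m/kN, R_C = δ_0 / (δ_{CC} + 1/k) = 0.056496 / (0.002032 + 0.000123) = 26.21 kN.
Vertical equilibrium: R_A = ΣP − R_C = 0 − 26.21 = -26.21 kN.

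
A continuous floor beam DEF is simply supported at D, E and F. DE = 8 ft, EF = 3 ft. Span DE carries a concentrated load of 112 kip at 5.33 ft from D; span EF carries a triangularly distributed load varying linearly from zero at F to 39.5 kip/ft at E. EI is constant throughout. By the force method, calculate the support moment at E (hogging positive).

Take M_E as the redundant. Released structure: two simple spans DE and EF with a hinge at E.
Rotations at E on the released spans (each span's end-slope, ×1/EI):
  span DE: point load 112 at a = 5.33: Pab(L + a)/(6LEI) = 442.6/EI
  span EF: triangular load, peak 39.5: w₀L³/(45EI) = 23.7/EI
  relative rotation θ_0 = (442.6 + 23.7)/EI = 466.3/EI
A unit hogging moment at E produces rotation L₁/(3EI) + L₂/(3EI) = 3.667/EI.
Compatibility: M_E·(L₁+L₂)/(3EI) = θ_0, giving M_E = 127.2 kip·ft (hogging).

M_E = 127.2 kip·ft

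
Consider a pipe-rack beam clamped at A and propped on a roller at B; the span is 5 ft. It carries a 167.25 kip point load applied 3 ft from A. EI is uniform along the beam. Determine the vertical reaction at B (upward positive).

R_B = 72.25 kip

Take the reaction at B as the redundant and release it; the primary structure is a cantilever fixed at A.
Primary-structure tip deflection at B by superposition:
  point load 167.25 at a = 3: Pa²(3L − a)/(6EI) = 3010/EI
Flexibility coefficient — unit upward force at B: δ_{BB} = L³/(3EI) = 41.67/EI.
Compatibility at B: δ_0 − R_B·δ_{BB} = 0, so R_B = 3010/41.67 = 72.25 kip.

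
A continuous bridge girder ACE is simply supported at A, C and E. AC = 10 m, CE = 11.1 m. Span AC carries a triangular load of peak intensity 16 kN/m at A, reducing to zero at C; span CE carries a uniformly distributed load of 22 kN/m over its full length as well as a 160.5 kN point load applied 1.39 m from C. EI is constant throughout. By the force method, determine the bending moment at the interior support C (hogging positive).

M_C = 318.7 kN·m

Take M_C as the redundant. Released structure: two simple spans AC and CE with a hinge at C.
Rotations at C on the released spans (each span's end-slope, ×1/EI):
  span AC: triangular load, peak 16: 7w₀L³/(360EI) = 311.1/EI
  span CE: UDL 22: wL³/(24EI) = 1254/EI
  span CE: point load 160.5 at a = 1.39: Pab(L + b)/(6LEI) = 676.9/EI
  relative rotation θ_0 = (311.1 + 1931)/EI = 2242/EI
A unit hogging moment at C produces rotation L₁/(3EI) + L₂/(3EI) = 7.033/EI.
Compatibility: M_C·(L₁+L₂)/(3EI) = θ_0, giving M_C = 318.7 kN·m (hogging).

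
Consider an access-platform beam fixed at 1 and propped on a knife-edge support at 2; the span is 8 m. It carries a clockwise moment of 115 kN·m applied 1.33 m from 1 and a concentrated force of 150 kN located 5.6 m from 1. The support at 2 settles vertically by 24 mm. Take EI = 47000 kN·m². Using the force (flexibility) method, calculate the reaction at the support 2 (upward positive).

Choose R_2 as the redundant. The primary structure is the cantilever fixed at 1.
Downward deflection at the released point 2 due to the loads:
  clockwise couple 115 at a = 1.33: M₀a(2L − a)/(2EI) = 1122/EI
  point load 150 at a = 5.6: Pa²(3L − a)/(6EI) = 14426/EI
  δ_0 = 15547/EI
Tip deflection under a unit load at 2: L³/(3EI) = 170.7/EI.
With EI = 47000 kN·m²: δ_0 = 0.3308 m and δ_{22} = 0.003631 m/kN.
Compatibility — the beam at 2 must follow the support down by 0.024 m: δ_0 − R_2·δ_{22} = 0.024, so R_2 = (0.3308 − 0.024)/0.003631 = 84.49 kN.

R_2 = 84.49 kN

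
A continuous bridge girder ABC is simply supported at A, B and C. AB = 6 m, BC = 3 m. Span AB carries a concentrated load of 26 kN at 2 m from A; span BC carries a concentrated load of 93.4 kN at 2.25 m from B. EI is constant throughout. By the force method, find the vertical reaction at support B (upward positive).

Take M_B as the redundant. Released structure: two simple spans AB and BC with a hinge at B.
Discontinuity in slope at B on the released structure — sum the simple-span end rotations:
  span AB: point load 26 at a = 2: Pab(L + a)/(6LEI) = 46.22/EI
  span BC: point load 93.4 at a = 2.25: Pab(L + b)/(6LEI) = 32.84/EI
  relative rotation θ_0 = (46.22 + 32.84)/EI = 79.06/EI
A unit hogging moment at B produces rotation L₁/(3EI) + L₂/(3EI) = 3/EI.
Compatibility: M_B·(L₁+L₂)/(3EI) = θ_0, giving M_B = 26.35 kN·m (hogging).
Span AB, ΣM about A with M_B applied at B: R_B^{AB}·6 = 52 + 26.35, so R_B^{AB} = 13.06 kN and R_A = 26 − 13.06 = 12.94 kN.
Span BC, ΣM about C: R_B^{BC}·3 = 70.05 + 26.35, so R_B^{BC} = 32.13 kN and R_C = 93.4 − 32.13 = 61.27 kN.
R_B = 13.06 + 32.13 = 45.19 kN.

R_B = 45.19 kN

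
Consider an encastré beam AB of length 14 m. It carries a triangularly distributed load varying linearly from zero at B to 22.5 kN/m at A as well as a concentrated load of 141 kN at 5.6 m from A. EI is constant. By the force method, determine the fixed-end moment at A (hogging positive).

M_A = 504.8 kN·m

Take the two fixed-end moments M_A, M_B as redundants; the released structure is the simple span AB.
On the primary (simply-supported) span, the end slopes from the loading are:
  at A: triangular load, peak 22.5: w₀L³/(45EI) = 1372/EI
  at B: triangular load, peak 22.5: 7w₀L³/(360EI) = 1200/EI
  at A: point load 141 at a = 5.6: Pab(L + b)/(6LEI) = 1769/EI
  at B: point load 141 at a = 5.6: Pab(L + a)/(6LEI) = 1548/EI
  θ_A0 = 3141/EI,  θ_B0 = 2748/EI
Flexibility coefficients: a unit moment at one end gives L/(3EI) there and L/(6EI) at the far end, so f₁₁ = f₂₂ = 4.667/EI and f₁₂ = f₂₁ = 2.333/EI.
Compatibility — zero rotation at each built-in end:
  4.667 M_A + 2.333 M_B = 3141
  2.333 M_A + 4.667 M_B = 2748
Solving the pair gives M_A = 504.8 kN·m and M_B = 336.5 kN·m (hogging).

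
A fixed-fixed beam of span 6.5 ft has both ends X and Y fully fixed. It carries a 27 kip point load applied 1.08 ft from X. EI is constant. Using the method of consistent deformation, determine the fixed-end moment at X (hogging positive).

M_X = 20.27 kip·ft

Release both end moments; the primary structure is a simply-supported span XY with redundants M_X and M_Y.
On the primary (simply-supported) span, the end slopes from the loading are:
  at X: point load 27 at a = 1.08: Pab(L + b)/(6LEI) = 48.31/EI
  at Y: point load 27 at a = 1.08: Pab(L + a)/(6LEI) = 30.72/EI
  θ_X0 = 48.31/EI,  θ_Y0 = 30.72/EI
Flexibility coefficients: a unit moment at one end gives L/(3EI) there and L/(6EI) at the far end, so f₁₁ = f₂₂ = 2.167/EI and f₁₂ = f₂₁ = 1.083/EI.
Compatibility — zero rotation at each built-in end:
  2.167 M_X + 1.083 M_Y = 48.31
  1.083 M_X + 2.167 M_Y = 30.72
Solving the pair gives M_X = 20.27 kip·ft and M_Y = 4.04 kip·ft (hogging).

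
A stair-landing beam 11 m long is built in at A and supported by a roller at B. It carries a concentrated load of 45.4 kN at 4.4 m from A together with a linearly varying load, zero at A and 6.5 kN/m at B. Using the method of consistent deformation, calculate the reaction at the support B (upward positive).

Release the roller at B. Primary structure: cantilever fixed at A.
Deflection at B on the released cantilever, summing each load's contribution:
  point load 45.4 at a = 4.4: Pa²(3L − a)/(6EI) = 4190/EI
  triangular load, peak 6.5 at the free end: 11w₀L⁴/(120EI) = 8724/EI
  δ_0 = 12913/EI
Tip deflection under a unit load at B: L³/(3EI) = 443.7/EI.
Compatibility at B: δ_0 − R_B·δ_{BB} = 0, so R_B = 12913/443.7 = 29.11 kN.

R_B = 29.11 kN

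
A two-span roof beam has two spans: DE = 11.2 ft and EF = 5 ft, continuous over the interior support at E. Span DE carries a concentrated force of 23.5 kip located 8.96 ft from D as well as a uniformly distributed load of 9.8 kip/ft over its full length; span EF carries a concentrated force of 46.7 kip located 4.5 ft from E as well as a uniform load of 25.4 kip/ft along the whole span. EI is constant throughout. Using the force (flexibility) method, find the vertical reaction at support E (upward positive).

Take M_E as the redundant. Released structure: two simple spans DE and EF with a hinge at E.
Rotations at E on the released spans (each span's end-slope, ×1/EI):
  span DE: point load 23.5 at a = 8.96: Pab(L + a)/(6LEI) = 141.5/EI
  span DE: UDL 9.8: wL³/(24EI) = 573.7/EI
  span EF: point load 46.7 at a = 4.5: Pab(L + b)/(6LEI) = 19.26/EI
  span EF: UDL 25.4: wL³/(24EI) = 132.3/EI
  relative rotation θ_0 = (715.2 + 151.6)/EI = 866.7/EI
A unit hogging moment at E produces rotation L₁/(3EI) + L₂/(3EI) = 5.4/EI.
Compatibility: M_E·(L₁+L₂)/(3EI) = θ_0, giving M_E = 160.5 kip·ft (hogging).
Span DE, ΣM about D with M_E applied at E: R_E^{DE}·11.2 = 825.2 + 160.5, so R_E^{DE} = 88.01 kip and R_D = 133.3 − 88.01 = 45.25 kip.
Span EF, ΣM about F: R_E^{EF}·5 = 340.9 + 160.5, so R_E^{EF} = 100.3 kip and R_F = 173.7 − 100.3 = 73.43 kip.
R_E = 88.01 + 100.3 = 188.3 kip.

R_E = 188.3 kip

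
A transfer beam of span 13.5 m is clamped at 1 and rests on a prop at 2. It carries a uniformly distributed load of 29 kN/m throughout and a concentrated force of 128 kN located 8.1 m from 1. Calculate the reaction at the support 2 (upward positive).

Take the reaction at 2 as the redundant and release it; the primary structure is a cantilever fixed at 1.
Deflection at 2 on the released cantilever, summing each load's contribution:
  UDL 29: wL⁴/(8EI) = 120405/EI
  point load 128 at a = 8.1: Pa²(3L − a)/(6EI) = 45350/EI
  δ_0 = 165754/EI
Tip deflection under a unit load at 2: L³/(3EI) = 820.1/EI.
The prop prevents deflection at 2: R_2 = δ_0/δ_{22} = 165754/820.1 = 202.1 kN.

R_2 = 202.1 kN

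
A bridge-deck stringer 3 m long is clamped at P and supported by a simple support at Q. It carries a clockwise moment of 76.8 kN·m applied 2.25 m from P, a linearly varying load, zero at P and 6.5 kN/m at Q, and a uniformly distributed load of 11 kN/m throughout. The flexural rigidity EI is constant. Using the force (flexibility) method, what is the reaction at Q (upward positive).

R_Q = 53.74 kN

Take the reaction at Q as the redundant and release it; the primary structure is a cantilever fixed at P.
Downward deflection at the released point Q due to the loads:
  clockwise couple 76.8 at a = 2.25: M₀a(2L − a)/(2EI) = 324/EI
  triangular load, peak 6.5 at the free end: 11w₀L⁴/(120EI) = 48.26/EI
  UDL 11: wL⁴/(8EI) = 111.4/EI
  δ_0 = 483.6/EI
Tip deflection under a unit load at Q: L³/(3EI) = 9/EI.
Compatibility at Q: δ_0 − R_Q·δ_{QQ} = 0, so R_Q = 483.6/9 = 53.74 kN.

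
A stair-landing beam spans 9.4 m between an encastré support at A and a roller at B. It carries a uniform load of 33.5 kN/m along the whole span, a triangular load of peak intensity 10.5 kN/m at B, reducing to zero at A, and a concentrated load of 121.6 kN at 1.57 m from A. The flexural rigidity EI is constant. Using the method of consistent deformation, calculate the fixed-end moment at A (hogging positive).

Choose R_B as the redundant. The primary structure is the cantilever fixed at A.
Deflection at B on the released cantilever, summing each load's contribution:
  UDL 33.5: wL⁴/(8EI) = 32694/EI
  triangular load, peak 10.5 at the free end: 11w₀L⁴/(120EI) = 7515/EI
  point load 121.6 at a = 1.57: Pa²(3L − a)/(6EI) = 1330/EI
  δ_0 = 41539/EI
Tip deflection under a unit load at B: L³/(3EI) = 276.9/EI.
The prop prevents deflection at B: R_B = δ_0/δ_{BB} = 41539/276.9 = 150 kN.
Moment equilibrium about A: M_A = Σ(load moments about A) − R_B·L = 1980 − 150×9.4 = 569.9 kN·m.

M_A = 569.9 kN·m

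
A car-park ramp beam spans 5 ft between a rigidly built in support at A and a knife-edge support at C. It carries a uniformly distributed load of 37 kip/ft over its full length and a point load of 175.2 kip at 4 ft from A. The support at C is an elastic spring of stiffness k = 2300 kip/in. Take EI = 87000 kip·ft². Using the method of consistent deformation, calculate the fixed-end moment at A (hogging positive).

Release the roller at C. Primary structure: cantilever fixed at A.
Downward deflection at the released point C due to the loads:
  UDL 37: wL⁴/(8EI) = 2891/EI
  point load 175.2 at a = 4: Pa²(3L − a)/(6EI) = 5139/EI
  δ_0 = 8030/EI
Tip deflection under a unit load at C: L³/(3EI) = 41.67/EI.
With EI = 87000 kip·ft²: δ_0 = 0.092297 ft and δ_{CC} = 0.000479 ft/kip.
Compatibility — the spring shortens by R_C/k under the reaction it provides: δ_0 − R_C·δ_{CC} = R_C/k. With 1/k = 1/(2300×12) ft/kip = 0.000036 ft/kip, R_C = δ_0 / (δ_{CC} + 1/k) = 0.092297 / (0.000479 + 0.000036) = 179.2 kip.
Moment equilibrium about A: M_A = Σ(load moments about A) − R_C·L = 1163 − 179.2×5 = 267.5 kip·ft.

M_A = 267.5 kip·ft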